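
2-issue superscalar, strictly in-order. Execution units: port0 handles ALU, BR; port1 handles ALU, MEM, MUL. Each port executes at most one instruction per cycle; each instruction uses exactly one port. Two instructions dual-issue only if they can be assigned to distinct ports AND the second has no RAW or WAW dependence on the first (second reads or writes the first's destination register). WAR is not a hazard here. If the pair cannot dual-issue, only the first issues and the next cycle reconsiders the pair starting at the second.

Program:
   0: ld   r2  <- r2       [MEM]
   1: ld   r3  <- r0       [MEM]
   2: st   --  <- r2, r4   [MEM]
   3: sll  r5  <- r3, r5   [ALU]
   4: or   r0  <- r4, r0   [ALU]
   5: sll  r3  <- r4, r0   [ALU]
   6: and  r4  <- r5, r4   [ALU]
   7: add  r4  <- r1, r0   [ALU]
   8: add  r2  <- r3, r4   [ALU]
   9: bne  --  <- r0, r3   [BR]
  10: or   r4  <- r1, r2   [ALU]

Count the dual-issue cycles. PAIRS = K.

PAIRS = 3

0. ld.MEM @i0  | no-port MEM/MEM
1. ld.MEM @i1  | no-port MEM/MEM
2. st.MEM sll.ALU @i2+i3  | pair
3. or.ALU @i4  | RAW r0
4. sll.ALU and.ALU @i5+i6  | pair
5. add.ALU @i7  | RAW r4
6. add.ALU bne.BR @i8+i9  | pair
7. or.ALU @i10  | tail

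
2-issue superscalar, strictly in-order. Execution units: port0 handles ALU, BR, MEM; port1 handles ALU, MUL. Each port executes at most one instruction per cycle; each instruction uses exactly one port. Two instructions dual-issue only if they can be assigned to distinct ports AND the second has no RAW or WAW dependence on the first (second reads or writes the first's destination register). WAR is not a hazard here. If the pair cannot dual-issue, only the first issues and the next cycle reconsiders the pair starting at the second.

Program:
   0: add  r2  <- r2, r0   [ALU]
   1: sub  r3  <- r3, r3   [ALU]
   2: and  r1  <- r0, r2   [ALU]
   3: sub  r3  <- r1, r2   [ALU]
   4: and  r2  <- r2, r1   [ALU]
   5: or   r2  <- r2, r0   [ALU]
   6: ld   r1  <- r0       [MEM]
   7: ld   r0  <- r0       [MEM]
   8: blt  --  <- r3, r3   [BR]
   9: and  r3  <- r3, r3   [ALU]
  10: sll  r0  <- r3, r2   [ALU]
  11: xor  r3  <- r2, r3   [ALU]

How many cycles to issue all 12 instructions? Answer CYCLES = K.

CYCLES = 7

0. add.ALU sub.ALU @i0/i1  | 2-wide
1. and.ALU @i2  | RAW r1
2. sub.ALU and.ALU @i3/i4  | 2-wide
3. or.ALU ld.MEM @i5/i6  | 2-wide
4. ld.MEM @i7  | no-port MEM/BR
5. blt.BR and.ALU @i8/i9  | 2-wide
6. sll.ALU xor.ALU @i10/i11  | 2-wide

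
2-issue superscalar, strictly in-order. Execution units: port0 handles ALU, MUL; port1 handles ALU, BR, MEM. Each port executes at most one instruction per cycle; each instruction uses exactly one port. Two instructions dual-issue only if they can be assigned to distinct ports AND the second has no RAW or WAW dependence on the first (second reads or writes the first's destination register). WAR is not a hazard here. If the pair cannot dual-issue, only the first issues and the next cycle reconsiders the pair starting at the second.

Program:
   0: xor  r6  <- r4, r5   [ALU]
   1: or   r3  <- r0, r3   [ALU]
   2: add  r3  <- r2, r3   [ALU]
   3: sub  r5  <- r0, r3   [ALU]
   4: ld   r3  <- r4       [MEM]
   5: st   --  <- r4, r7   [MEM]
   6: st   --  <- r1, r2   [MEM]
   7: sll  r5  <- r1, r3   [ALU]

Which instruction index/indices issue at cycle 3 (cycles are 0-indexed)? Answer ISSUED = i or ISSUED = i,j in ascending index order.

0. xor.ALU+or.ALU @i0&i1  | pair
1. add.ALU @i2  | RAW r3
2. sub.ALU+ld.MEM @i3&i4  | pair
3. st.MEM @i5  | no-port MEM/MEM
4. st.MEM+sll.ALU @i6&i7  | pair

ISSUED = 5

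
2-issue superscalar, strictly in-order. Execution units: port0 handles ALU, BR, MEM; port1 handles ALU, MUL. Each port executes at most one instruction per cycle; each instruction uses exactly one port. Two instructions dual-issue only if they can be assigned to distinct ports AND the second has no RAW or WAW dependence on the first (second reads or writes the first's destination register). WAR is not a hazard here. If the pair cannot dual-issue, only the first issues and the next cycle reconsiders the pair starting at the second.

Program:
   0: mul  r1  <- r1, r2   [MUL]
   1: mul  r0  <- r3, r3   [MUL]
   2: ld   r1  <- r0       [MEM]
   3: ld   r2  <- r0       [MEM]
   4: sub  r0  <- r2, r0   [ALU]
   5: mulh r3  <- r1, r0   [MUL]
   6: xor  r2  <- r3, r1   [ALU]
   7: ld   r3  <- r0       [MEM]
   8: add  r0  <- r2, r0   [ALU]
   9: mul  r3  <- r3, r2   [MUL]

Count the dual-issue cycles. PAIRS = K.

[0] i0  mul  -- no-port MUL/MUL
[1] i1  mul  -- RAW r0
[2] i2  ld  -- no-port MEM/MEM
[3] i3  ld  -- RAW r2
[4] i4  sub  -- RAW r0
[5] i5  mulh  -- RAW r3
[6] i6+i7  xor+ld  -- dual
[7] i8+i9  add+mul  -- dual

PAIRS = 2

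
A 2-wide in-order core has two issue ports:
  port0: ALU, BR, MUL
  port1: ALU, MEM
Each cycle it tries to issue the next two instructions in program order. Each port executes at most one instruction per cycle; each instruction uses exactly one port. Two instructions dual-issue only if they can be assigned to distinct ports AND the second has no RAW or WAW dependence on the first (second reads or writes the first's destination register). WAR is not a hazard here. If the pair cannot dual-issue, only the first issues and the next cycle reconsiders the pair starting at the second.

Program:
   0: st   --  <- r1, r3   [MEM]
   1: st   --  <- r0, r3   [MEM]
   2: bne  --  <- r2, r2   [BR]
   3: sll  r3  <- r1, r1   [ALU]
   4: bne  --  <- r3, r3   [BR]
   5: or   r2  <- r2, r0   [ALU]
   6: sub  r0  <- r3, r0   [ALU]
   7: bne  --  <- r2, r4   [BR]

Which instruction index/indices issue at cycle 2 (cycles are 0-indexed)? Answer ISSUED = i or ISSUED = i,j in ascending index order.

[0] i0  st  -- no-port MEM/MEM
[1] i1/i2  st/bne  -- pair
[2] i3  sll  -- RAW r3
[3] i4/i5  bne/or  -- pair
[4] i6/i7  sub/bne  -- pair

ISSUED = 3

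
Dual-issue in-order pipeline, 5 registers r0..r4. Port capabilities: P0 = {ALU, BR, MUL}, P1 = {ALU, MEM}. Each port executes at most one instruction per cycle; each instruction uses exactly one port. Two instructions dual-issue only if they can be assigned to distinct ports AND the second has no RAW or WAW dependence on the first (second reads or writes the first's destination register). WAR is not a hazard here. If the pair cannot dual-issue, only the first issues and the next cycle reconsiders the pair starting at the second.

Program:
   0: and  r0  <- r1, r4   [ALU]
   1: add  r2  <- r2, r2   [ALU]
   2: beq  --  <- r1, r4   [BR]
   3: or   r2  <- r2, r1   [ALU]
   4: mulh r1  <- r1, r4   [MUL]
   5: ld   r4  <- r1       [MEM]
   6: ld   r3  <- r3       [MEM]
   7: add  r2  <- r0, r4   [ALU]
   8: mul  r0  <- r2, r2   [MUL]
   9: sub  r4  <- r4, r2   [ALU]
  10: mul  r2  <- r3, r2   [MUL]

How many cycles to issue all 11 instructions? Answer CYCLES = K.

CYCLES = 7

  cy0 -> i0,i1 (and.ALU add.ALU) dual
  cy1 -> i2,i3 (beq.BR or.ALU) dual
  cy2 -> i4 (mulh.MUL) RAW r1
  cy3 -> i5 (ld.MEM) no-port MEM/MEM
  cy4 -> i6,i7 (ld.MEM add.ALU) dual
  cy5 -> i8,i9 (mul.MUL sub.ALU) dual
  cy6 -> i10 (mul.MUL) tail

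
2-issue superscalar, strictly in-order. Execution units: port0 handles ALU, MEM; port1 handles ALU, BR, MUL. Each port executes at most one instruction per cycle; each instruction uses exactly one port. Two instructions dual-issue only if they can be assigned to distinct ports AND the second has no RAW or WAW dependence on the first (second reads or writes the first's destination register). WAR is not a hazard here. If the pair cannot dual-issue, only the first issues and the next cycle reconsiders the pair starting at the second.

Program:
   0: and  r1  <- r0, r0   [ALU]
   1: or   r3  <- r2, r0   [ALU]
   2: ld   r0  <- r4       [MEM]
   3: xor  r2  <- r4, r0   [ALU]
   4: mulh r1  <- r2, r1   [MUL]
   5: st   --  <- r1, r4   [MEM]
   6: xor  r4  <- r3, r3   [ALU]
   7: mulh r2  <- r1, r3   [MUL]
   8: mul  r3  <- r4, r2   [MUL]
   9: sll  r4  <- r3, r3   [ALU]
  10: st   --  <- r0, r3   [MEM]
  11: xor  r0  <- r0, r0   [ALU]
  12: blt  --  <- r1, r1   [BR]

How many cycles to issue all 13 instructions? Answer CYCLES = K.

CYCLES = 9

t=0 i0&i1:and+or ; dual
t=1 i2:ld ; RAW r0
t=2 i3:xor ; RAW r2
t=3 i4:mulh ; RAW r1
t=4 i5&i6:st+xor ; dual
t=5 i7:mulh ; no-port MUL/MUL
t=6 i8:mul ; RAW r3
t=7 i9&i10:sll+st ; dual
t=8 i11&i12:xor+blt ; dual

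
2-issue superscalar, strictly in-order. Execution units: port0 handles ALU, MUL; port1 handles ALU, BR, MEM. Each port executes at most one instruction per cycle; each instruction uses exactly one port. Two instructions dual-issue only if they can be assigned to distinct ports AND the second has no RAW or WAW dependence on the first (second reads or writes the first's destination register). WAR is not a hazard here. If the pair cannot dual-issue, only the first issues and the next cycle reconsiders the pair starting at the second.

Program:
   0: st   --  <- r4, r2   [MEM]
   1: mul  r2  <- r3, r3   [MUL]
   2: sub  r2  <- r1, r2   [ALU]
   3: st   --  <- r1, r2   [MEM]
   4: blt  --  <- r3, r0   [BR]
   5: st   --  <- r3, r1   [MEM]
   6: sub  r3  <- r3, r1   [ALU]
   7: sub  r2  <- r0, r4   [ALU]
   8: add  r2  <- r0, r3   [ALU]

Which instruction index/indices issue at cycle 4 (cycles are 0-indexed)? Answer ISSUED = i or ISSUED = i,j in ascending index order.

  cy0 -> i0/i1 (st.MEM mul.MUL) 2-wide
  cy1 -> i2 (sub.ALU) RAW r2
  cy2 -> i3 (st.MEM) no-port MEM/BR
  cy3 -> i4 (blt.BR) no-port BR/MEM
  cy4 -> i5/i6 (st.MEM sub.ALU) 2-wide
  cy5 -> i7 (sub.ALU) WAW r2
  cy6 -> i8 (add.ALU) tail

ISSUED = 5,6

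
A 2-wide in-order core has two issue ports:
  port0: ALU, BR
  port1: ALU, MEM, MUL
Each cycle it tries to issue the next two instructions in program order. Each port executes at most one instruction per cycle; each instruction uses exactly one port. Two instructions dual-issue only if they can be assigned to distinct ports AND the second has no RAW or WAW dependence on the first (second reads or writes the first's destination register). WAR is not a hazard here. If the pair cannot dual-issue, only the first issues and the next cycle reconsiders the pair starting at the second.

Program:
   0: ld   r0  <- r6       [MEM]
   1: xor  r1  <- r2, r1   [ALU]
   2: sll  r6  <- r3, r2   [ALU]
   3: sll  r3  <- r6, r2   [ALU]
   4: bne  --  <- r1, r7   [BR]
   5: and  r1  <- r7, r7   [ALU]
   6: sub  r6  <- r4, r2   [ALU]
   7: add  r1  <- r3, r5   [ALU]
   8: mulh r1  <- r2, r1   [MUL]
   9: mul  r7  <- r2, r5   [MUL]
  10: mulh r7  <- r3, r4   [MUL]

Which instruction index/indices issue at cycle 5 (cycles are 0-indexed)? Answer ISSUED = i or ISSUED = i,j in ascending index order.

ISSUED = 8

0. ld+xor @i0&i1  | pair
1. sll @i2  | RAW r6
2. sll+bne @i3&i4  | pair
3. and+sub @i5&i6  | pair
4. add @i7  | RAW+WAW r1
5. mulh @i8  | no-port MUL/MUL
6. mul @i9  | no-port MUL/MUL
7. mulh @i10  | tail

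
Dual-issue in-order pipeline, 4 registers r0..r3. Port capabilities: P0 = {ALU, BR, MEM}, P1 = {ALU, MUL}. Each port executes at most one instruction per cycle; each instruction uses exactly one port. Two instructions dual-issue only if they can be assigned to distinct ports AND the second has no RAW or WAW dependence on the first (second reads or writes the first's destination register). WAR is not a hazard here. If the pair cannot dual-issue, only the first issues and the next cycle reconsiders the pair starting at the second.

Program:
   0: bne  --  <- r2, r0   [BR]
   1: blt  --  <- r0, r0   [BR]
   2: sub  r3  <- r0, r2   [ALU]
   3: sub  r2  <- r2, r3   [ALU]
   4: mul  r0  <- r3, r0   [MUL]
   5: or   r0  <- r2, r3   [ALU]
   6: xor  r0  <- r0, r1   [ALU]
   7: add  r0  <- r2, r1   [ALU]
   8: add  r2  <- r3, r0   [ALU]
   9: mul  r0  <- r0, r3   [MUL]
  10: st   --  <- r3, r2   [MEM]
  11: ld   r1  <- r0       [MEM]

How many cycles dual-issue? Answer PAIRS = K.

PAIRS = 3

t=0 i0:bne ; no-port BR/BR
t=1 i1/i2:blt sub ; dual
t=2 i3/i4:sub mul ; dual
t=3 i5:or ; RAW+WAW r0
t=4 i6:xor ; WAW r0
t=5 i7:add ; RAW r0
t=6 i8/i9:add mul ; dual
t=7 i10:st ; no-port MEM/MEM
t=8 i11:ld ; tail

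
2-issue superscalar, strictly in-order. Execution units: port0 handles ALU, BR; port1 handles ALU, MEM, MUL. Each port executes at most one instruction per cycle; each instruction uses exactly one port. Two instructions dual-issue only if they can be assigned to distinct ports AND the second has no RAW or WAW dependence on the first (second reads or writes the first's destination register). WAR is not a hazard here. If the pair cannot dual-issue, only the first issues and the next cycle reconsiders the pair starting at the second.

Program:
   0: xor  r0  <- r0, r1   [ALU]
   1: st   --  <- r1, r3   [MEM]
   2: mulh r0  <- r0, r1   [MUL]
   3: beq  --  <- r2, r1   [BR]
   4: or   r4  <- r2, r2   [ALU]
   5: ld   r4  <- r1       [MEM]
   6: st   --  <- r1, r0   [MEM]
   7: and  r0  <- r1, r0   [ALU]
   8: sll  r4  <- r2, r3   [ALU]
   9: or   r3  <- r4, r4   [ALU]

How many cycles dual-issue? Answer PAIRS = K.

PAIRS = 3

t=0 i0,i1:xor/st ; dual
t=1 i2,i3:mulh/beq ; dual
t=2 i4:or ; WAW r4
t=3 i5:ld ; no-port MEM/MEM
t=4 i6,i7:st/and ; dual
t=5 i8:sll ; RAW r4
t=6 i9:or ; tail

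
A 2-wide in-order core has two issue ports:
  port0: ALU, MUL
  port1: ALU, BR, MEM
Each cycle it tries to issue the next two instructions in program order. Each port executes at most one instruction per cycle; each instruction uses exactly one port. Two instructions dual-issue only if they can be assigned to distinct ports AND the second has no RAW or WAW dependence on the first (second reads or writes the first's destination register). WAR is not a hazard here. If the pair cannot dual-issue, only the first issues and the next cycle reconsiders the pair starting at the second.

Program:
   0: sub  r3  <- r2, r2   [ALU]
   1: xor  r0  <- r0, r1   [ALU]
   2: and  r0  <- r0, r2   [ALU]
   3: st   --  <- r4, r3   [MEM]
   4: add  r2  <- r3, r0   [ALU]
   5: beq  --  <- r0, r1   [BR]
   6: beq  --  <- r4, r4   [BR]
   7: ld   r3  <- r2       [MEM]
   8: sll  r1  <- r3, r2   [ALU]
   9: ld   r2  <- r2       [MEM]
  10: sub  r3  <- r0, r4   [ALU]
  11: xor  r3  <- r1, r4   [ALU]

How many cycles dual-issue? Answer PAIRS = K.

PAIRS = 4

t=0 i0&i1:sub xor ; 2-wide
t=1 i2&i3:and st ; 2-wide
t=2 i4&i5:add beq ; 2-wide
t=3 i6:beq ; no-port BR/MEM
t=4 i7:ld ; RAW r3
t=5 i8&i9:sll ld ; 2-wide
t=6 i10:sub ; WAW r3
t=7 i11:xor ; tail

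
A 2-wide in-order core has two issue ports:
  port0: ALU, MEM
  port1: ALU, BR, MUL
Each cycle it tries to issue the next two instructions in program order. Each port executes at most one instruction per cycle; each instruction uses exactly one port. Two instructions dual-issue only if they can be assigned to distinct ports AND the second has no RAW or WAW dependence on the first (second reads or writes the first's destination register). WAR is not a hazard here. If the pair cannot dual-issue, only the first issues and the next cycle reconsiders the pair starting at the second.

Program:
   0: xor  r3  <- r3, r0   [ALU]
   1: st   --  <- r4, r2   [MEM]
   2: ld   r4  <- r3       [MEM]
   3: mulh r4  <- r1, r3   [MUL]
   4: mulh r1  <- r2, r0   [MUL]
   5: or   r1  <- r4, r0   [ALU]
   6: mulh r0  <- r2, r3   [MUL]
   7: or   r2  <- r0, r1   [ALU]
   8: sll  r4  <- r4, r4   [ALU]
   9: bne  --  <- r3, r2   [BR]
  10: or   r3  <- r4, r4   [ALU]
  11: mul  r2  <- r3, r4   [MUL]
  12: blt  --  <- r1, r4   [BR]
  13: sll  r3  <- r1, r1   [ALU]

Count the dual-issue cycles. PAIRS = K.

t=0 i0+i1:xor.ALU st.MEM ; 2-wide
t=1 i2:ld.MEM ; WAW r4
t=2 i3:mulh.MUL ; no-port MUL/MUL
t=3 i4:mulh.MUL ; WAW r1
t=4 i5+i6:or.ALU mulh.MUL ; 2-wide
t=5 i7+i8:or.ALU sll.ALU ; 2-wide
t=6 i9+i10:bne.BR or.ALU ; 2-wide
t=7 i11:mul.MUL ; no-port MUL/BR
t=8 i12+i13:blt.BR sll.ALU ; 2-wide

PAIRS = 5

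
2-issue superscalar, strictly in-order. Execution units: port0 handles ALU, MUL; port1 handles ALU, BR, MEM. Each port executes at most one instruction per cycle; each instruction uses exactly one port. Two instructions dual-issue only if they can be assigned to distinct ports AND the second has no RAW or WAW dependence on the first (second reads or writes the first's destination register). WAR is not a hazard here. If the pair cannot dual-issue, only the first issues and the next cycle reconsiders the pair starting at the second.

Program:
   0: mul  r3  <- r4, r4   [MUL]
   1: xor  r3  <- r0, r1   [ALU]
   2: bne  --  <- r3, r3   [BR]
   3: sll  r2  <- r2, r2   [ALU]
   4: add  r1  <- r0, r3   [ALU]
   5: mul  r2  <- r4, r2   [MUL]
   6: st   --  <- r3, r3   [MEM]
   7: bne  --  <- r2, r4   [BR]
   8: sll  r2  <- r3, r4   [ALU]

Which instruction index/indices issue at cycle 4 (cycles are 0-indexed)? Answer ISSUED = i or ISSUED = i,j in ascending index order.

[0] i0  mul  -- WAW r3
[1] i1  xor  -- RAW r3
[2] i2+i3  bne;sll  -- dual
[3] i4+i5  add;mul  -- dual
[4] i6  st  -- no-port MEM/BR
[5] i7+i8  bne;sll  -- dual

ISSUED = 6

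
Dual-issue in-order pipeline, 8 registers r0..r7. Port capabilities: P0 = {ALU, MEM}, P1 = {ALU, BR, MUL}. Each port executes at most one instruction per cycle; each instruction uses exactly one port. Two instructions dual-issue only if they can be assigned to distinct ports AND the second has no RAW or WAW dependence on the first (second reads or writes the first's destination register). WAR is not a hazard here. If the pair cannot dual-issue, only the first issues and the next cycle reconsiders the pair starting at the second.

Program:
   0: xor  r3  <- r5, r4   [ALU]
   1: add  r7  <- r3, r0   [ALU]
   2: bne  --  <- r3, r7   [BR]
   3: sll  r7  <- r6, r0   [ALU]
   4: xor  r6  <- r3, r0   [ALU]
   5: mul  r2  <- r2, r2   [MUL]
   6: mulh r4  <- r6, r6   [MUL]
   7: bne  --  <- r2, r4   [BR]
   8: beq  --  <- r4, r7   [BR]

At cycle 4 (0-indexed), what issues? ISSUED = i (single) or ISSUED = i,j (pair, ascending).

[0] i0  xor.ALU  -- RAW r3
[1] i1  add.ALU  -- RAW r7
[2] i2/i3  bne.BR sll.ALU  -- 2-wide
[3] i4/i5  xor.ALU mul.MUL  -- 2-wide
[4] i6  mulh.MUL  -- no-port MUL/BR
[5] i7  bne.BR  -- no-port BR/BR
[6] i8  beq.BR  -- tail

ISSUED = 6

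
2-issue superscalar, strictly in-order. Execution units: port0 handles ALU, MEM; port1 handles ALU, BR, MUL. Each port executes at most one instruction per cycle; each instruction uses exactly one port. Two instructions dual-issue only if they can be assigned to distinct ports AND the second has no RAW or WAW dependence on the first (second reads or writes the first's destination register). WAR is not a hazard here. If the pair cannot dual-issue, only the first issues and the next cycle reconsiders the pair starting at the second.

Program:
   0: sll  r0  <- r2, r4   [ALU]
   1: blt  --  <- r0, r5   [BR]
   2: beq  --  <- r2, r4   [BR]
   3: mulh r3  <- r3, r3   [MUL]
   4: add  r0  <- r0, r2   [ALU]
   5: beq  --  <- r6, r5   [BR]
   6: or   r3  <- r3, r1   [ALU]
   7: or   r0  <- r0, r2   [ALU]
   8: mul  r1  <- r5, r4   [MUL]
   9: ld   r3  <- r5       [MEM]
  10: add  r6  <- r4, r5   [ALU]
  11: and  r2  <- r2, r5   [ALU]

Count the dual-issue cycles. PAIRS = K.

PAIRS = 4

c0: i0 sll  RAW r0
c1: i1 blt  no-port BR/BR
c2: i2 beq  no-port BR/MUL
c3: i3&i4 mulh add  pair
c4: i5&i6 beq or  pair
c5: i7&i8 or mul  pair
c6: i9&i10 ld add  pair
c7: i11 and  tail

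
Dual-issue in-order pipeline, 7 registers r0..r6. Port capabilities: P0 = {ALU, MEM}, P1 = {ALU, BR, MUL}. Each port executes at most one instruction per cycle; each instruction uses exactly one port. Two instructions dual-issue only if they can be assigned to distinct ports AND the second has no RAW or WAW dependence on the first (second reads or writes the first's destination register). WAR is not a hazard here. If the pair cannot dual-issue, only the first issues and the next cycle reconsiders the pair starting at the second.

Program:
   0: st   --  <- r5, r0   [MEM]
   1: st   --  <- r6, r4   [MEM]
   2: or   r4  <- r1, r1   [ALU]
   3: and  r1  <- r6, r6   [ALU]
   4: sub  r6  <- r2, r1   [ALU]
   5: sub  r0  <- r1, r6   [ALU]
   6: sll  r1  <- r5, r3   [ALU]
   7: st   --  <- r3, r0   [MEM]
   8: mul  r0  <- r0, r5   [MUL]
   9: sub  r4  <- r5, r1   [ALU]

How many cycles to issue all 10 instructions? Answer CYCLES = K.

  cy0 -> i0 (st) no-port MEM/MEM
  cy1 -> i1+i2 (st or) 2-wide
  cy2 -> i3 (and) RAW r1
  cy3 -> i4 (sub) RAW r6
  cy4 -> i5+i6 (sub sll) 2-wide
  cy5 -> i7+i8 (st mul) 2-wide
  cy6 -> i9 (sub) tail

CYCLES = 7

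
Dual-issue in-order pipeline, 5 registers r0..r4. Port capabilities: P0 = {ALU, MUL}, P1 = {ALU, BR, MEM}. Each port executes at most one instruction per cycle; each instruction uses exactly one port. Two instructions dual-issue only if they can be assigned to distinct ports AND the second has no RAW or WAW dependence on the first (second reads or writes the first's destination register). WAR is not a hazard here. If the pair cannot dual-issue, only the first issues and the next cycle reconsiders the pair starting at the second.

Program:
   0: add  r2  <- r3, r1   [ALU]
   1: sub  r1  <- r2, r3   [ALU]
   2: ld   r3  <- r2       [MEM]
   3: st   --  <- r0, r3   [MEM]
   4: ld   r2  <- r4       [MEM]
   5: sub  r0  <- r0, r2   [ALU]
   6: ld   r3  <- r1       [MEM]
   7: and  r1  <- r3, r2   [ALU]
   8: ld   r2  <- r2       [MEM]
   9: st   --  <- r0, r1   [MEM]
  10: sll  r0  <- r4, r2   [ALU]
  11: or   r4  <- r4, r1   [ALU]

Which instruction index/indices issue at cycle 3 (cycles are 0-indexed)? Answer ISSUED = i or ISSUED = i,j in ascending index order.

ISSUED = 4

0. add @i0  | RAW r2
1. sub/ld @i1/i2  | pair
2. st @i3  | no-port MEM/MEM
3. ld @i4  | RAW r2
4. sub/ld @i5/i6  | pair
5. and/ld @i7/i8  | pair
6. st/sll @i9/i10  | pair
7. or @i11  | tail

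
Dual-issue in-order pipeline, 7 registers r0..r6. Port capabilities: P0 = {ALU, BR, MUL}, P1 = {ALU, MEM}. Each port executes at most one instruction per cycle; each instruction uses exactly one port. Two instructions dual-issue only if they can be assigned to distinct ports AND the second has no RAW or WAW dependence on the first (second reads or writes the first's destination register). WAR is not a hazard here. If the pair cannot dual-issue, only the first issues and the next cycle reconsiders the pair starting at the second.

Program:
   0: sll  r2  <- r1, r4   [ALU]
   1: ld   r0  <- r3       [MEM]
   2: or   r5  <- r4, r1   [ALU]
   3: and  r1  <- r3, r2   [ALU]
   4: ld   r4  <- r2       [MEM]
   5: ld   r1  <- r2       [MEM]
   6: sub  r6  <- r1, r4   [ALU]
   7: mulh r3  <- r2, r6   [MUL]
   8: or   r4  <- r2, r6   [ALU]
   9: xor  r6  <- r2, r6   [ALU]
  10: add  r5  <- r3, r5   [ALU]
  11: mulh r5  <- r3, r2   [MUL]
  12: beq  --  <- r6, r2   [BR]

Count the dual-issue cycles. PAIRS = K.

PAIRS = 4

[0] i0+i1  sll.ALU/ld.MEM  -- pair
[1] i2+i3  or.ALU/and.ALU  -- pair
[2] i4  ld.MEM  -- no-port MEM/MEM
[3] i5  ld.MEM  -- RAW r1
[4] i6  sub.ALU  -- RAW r6
[5] i7+i8  mulh.MUL/or.ALU  -- pair
[6] i9+i10  xor.ALU/add.ALU  -- pair
[7] i11  mulh.MUL  -- no-port MUL/BR
[8] i12  beq.BR  -- tail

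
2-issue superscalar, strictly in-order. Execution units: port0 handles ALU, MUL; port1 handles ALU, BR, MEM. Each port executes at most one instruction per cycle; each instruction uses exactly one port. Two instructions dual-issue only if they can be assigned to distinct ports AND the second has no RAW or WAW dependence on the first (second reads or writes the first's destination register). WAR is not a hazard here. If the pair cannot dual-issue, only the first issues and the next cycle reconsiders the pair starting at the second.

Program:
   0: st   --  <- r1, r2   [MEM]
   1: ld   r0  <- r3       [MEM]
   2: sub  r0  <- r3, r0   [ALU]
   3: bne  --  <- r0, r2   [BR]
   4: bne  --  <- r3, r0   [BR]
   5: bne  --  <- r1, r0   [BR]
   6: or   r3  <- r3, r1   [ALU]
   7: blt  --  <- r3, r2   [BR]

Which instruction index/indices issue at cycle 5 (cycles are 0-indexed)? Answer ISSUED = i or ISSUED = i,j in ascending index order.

ISSUED = 5,6

  cy0 -> i0 (st.MEM) no-port MEM/MEM
  cy1 -> i1 (ld.MEM) RAW+WAW r0
  cy2 -> i2 (sub.ALU) RAW r0
  cy3 -> i3 (bne.BR) no-port BR/BR
  cy4 -> i4 (bne.BR) no-port BR/BR
  cy5 -> i5+i6 (bne.BR;or.ALU) pair
  cy6 -> i7 (blt.BR) tail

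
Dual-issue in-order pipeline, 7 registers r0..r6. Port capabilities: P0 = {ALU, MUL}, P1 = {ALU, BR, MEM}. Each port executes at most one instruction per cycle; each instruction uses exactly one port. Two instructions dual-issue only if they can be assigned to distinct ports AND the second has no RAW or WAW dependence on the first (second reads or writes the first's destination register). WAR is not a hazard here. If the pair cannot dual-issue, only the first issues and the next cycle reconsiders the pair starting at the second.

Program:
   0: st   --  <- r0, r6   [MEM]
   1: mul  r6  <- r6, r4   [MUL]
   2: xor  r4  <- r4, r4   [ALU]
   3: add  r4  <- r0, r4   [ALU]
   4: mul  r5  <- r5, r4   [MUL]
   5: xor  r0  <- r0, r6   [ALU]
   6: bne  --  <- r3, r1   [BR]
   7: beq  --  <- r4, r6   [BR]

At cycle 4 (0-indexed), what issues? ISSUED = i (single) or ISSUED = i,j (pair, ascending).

0. st.MEM;mul.MUL @i0&i1  | pair
1. xor.ALU @i2  | RAW+WAW r4
2. add.ALU @i3  | RAW r4
3. mul.MUL;xor.ALU @i4&i5  | pair
4. bne.BR @i6  | no-port BR/BR
5. beq.BR @i7  | tail

ISSUED = 6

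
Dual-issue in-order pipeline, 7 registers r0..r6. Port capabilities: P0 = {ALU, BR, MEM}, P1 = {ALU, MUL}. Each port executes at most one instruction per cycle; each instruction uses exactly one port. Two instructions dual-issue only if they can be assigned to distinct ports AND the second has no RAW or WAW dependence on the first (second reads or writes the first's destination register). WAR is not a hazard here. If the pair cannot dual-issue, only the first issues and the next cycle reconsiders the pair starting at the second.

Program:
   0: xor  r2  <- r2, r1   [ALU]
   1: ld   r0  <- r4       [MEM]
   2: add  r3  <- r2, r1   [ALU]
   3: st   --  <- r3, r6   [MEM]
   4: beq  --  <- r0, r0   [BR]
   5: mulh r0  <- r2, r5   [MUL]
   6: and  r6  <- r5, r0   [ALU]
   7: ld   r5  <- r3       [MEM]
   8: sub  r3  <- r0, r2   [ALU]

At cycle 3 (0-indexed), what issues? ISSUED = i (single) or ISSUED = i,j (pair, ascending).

c0: i0,i1 xor/ld  pair
c1: i2 add  RAW r3
c2: i3 st  no-port MEM/BR
c3: i4,i5 beq/mulh  pair
c4: i6,i7 and/ld  pair
c5: i8 sub  tail

ISSUED = 4,5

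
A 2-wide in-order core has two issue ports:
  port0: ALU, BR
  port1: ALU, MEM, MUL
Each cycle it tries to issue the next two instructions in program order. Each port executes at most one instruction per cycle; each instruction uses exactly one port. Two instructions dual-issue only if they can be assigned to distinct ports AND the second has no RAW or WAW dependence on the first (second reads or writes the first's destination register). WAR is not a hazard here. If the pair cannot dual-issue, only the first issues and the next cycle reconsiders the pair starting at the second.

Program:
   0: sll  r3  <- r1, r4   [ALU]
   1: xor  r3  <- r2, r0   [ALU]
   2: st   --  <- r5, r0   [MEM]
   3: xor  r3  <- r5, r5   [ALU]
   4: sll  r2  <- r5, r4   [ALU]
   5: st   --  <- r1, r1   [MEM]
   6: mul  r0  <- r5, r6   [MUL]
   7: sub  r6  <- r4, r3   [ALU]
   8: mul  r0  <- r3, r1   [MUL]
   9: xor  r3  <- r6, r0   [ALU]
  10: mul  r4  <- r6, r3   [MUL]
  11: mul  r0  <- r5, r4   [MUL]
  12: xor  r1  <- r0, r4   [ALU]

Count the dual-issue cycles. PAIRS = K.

PAIRS = 3

0. sll @i0  | WAW r3
1. xor;st @i1/i2  | dual
2. xor;sll @i3/i4  | dual
3. st @i5  | no-port MEM/MUL
4. mul;sub @i6/i7  | dual
5. mul @i8  | RAW r0
6. xor @i9  | RAW r3
7. mul @i10  | no-port MUL/MUL
8. mul @i11  | RAW r0
9. xor @i12  | tail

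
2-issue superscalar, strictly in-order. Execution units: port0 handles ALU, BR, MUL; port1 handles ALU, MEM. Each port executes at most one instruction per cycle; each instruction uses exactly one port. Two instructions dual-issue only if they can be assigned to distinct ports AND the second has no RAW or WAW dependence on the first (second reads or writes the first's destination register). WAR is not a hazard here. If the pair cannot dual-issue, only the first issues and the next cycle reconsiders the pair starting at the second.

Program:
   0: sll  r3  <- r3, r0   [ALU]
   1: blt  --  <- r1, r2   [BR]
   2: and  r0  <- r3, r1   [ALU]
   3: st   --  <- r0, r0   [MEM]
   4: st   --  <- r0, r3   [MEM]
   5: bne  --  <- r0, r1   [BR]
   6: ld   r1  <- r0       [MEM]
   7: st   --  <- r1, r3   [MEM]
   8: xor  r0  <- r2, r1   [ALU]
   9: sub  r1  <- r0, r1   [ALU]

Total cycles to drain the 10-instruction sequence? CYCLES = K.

c0: i0,i1 sll blt  pair
c1: i2 and  RAW r0
c2: i3 st  no-port MEM/MEM
c3: i4,i5 st bne  pair
c4: i6 ld  no-port MEM/MEM
c5: i7,i8 st xor  pair
c6: i9 sub  tail

CYCLES = 7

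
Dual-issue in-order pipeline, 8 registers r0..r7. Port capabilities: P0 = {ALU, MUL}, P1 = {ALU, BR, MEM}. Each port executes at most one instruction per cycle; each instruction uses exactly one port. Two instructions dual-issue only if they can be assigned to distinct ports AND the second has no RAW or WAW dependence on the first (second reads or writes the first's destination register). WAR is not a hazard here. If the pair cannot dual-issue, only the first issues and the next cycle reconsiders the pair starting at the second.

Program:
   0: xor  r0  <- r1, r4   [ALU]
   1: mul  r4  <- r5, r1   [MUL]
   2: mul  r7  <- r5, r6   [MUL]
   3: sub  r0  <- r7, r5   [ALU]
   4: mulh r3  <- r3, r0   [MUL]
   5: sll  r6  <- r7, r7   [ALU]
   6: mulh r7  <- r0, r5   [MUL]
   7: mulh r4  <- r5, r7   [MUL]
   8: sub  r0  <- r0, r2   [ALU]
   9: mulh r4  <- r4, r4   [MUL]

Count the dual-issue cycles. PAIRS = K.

PAIRS = 3

0. xor mul @i0,i1  | dual
1. mul @i2  | RAW r7
2. sub @i3  | RAW r0
3. mulh sll @i4,i5  | dual
4. mulh @i6  | no-port MUL/MUL
5. mulh sub @i7,i8  | dual
6. mulh @i9  | tail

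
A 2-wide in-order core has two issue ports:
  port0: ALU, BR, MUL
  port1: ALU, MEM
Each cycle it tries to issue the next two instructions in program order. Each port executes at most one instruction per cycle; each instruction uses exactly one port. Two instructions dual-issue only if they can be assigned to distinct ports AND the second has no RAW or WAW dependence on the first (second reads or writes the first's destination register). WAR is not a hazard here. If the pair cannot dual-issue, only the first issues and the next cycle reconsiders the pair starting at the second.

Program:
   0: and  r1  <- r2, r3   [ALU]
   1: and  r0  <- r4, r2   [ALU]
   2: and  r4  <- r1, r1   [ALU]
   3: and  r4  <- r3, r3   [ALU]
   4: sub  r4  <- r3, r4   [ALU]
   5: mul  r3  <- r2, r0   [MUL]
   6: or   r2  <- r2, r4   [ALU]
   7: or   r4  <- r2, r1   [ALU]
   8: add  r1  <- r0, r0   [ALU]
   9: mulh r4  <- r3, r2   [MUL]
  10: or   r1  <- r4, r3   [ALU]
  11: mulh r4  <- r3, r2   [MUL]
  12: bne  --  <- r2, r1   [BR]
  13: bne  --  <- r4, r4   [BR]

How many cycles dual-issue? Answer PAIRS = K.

PAIRS = 4

c0: i0,i1 and.ALU+and.ALU  dual
c1: i2 and.ALU  WAW r4
c2: i3 and.ALU  RAW+WAW r4
c3: i4,i5 sub.ALU+mul.MUL  dual
c4: i6 or.ALU  RAW r2
c5: i7,i8 or.ALU+add.ALU  dual
c6: i9 mulh.MUL  RAW r4
c7: i10,i11 or.ALU+mulh.MUL  dual
c8: i12 bne.BR  no-port BR/BR
c9: i13 bne.BR  tail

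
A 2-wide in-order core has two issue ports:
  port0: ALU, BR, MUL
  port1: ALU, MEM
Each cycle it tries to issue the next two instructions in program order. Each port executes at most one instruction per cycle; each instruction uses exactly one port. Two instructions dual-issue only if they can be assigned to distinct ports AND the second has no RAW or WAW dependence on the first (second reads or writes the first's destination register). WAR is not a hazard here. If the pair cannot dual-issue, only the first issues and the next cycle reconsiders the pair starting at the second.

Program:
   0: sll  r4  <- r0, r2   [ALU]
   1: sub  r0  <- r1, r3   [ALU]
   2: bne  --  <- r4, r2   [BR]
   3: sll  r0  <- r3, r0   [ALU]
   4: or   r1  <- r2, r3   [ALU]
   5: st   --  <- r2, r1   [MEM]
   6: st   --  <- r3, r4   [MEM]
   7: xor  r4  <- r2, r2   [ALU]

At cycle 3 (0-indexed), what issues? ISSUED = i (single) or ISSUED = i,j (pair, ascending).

ISSUED = 5

[0] i0+i1  sll sub  -- pair
[1] i2+i3  bne sll  -- pair
[2] i4  or  -- RAW r1
[3] i5  st  -- no-port MEM/MEM
[4] i6+i7  st xor  -- pair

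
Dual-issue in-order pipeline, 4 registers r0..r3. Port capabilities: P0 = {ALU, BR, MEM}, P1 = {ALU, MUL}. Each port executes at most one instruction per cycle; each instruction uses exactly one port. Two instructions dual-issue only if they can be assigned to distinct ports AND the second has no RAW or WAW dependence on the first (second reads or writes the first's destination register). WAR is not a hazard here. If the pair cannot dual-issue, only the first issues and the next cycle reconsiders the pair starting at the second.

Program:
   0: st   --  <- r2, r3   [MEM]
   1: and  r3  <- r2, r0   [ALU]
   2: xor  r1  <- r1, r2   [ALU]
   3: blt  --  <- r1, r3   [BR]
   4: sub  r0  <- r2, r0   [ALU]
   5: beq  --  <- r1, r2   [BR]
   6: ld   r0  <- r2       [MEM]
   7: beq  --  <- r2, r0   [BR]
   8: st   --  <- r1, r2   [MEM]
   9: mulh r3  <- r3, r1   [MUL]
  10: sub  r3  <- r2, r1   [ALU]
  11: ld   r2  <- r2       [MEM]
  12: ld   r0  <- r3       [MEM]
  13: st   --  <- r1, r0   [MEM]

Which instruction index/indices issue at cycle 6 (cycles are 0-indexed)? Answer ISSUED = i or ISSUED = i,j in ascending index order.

  cy0 -> i0/i1 (st+and) pair
  cy1 -> i2 (xor) RAW r1
  cy2 -> i3/i4 (blt+sub) pair
  cy3 -> i5 (beq) no-port BR/MEM
  cy4 -> i6 (ld) no-port MEM/BR
  cy5 -> i7 (beq) no-port BR/MEM
  cy6 -> i8/i9 (st+mulh) pair
  cy7 -> i10/i11 (sub+ld) pair
  cy8 -> i12 (ld) no-port MEM/MEM
  cy9 -> i13 (st) tail

ISSUED = 8,9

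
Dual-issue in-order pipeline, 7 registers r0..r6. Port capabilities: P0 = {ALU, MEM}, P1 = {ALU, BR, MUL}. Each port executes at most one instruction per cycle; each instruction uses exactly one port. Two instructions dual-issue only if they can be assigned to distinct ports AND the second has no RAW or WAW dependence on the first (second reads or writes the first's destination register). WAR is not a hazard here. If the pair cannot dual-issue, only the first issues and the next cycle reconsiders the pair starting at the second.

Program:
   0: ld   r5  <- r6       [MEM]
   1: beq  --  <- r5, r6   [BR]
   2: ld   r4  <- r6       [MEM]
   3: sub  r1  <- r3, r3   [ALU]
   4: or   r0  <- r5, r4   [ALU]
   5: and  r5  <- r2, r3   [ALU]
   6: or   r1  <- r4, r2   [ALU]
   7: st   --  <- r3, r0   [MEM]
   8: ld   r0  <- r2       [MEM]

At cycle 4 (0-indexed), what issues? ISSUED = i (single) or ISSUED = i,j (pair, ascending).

ISSUED = 7

[0] i0  ld.MEM  -- RAW r5
[1] i1&i2  beq.BR+ld.MEM  -- dual
[2] i3&i4  sub.ALU+or.ALU  -- dual
[3] i5&i6  and.ALU+or.ALU  -- dual
[4] i7  st.MEM  -- no-port MEM/MEM
[5] i8  ld.MEM  -- tail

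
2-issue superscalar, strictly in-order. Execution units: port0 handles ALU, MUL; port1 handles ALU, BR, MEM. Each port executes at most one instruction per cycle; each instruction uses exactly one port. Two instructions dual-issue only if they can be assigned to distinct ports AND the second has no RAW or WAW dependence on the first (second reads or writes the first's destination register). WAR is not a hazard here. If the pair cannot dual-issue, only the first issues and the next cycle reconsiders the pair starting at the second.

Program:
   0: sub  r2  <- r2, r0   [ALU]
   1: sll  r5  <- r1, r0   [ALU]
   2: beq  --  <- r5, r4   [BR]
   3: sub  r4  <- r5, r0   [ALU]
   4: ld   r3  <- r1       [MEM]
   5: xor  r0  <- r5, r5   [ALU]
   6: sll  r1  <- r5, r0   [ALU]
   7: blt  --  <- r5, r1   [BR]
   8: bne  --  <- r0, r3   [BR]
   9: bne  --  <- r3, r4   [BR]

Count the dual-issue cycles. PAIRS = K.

c0: i0&i1 sub.ALU;sll.ALU  dual
c1: i2&i3 beq.BR;sub.ALU  dual
c2: i4&i5 ld.MEM;xor.ALU  dual
c3: i6 sll.ALU  RAW r1
c4: i7 blt.BR  no-port BR/BR
c5: i8 bne.BR  no-port BR/BR
c6: i9 bne.BR  tail

PAIRS = 3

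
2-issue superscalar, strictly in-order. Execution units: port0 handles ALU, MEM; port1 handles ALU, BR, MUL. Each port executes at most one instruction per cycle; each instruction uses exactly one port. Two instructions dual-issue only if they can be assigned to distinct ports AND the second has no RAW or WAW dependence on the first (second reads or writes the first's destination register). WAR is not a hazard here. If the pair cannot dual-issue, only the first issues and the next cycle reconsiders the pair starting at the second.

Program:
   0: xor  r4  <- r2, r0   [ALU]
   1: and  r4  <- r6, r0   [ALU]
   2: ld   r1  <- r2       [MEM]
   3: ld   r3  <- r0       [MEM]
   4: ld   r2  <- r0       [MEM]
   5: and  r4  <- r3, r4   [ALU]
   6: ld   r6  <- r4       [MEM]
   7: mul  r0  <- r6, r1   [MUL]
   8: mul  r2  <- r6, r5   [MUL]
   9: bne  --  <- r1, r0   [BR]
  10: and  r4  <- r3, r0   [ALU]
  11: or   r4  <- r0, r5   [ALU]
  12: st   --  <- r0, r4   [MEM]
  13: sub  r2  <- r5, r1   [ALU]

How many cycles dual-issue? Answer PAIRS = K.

0. xor.ALU @i0  | WAW r4
1. and.ALU+ld.MEM @i1+i2  | 2-wide
2. ld.MEM @i3  | no-port MEM/MEM
3. ld.MEM+and.ALU @i4+i5  | 2-wide
4. ld.MEM @i6  | RAW r6
5. mul.MUL @i7  | no-port MUL/MUL
6. mul.MUL @i8  | no-port MUL/BR
7. bne.BR+and.ALU @i9+i10  | 2-wide
8. or.ALU @i11  | RAW r4
9. st.MEM+sub.ALU @i12+i13  | 2-wide

PAIRS = 4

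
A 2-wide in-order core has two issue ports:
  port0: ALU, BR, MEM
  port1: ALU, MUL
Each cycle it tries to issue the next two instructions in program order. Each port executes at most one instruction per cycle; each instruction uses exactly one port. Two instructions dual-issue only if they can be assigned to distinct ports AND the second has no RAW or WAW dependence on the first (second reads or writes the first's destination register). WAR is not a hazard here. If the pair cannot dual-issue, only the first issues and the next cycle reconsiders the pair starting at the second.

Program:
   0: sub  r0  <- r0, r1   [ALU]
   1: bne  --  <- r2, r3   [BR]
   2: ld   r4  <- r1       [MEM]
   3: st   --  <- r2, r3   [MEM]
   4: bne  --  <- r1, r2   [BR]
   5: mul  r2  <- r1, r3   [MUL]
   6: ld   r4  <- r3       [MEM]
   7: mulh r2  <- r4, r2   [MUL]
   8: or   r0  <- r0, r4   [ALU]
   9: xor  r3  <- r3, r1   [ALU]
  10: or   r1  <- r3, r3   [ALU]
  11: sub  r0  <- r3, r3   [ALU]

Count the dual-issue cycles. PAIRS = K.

0. sub.ALU bne.BR @i0,i1  | dual
1. ld.MEM @i2  | no-port MEM/MEM
2. st.MEM @i3  | no-port MEM/BR
3. bne.BR mul.MUL @i4,i5  | dual
4. ld.MEM @i6  | RAW r4
5. mulh.MUL or.ALU @i7,i8  | dual
6. xor.ALU @i9  | RAW r3
7. or.ALU sub.ALU @i10,i11  | dual

PAIRS = 4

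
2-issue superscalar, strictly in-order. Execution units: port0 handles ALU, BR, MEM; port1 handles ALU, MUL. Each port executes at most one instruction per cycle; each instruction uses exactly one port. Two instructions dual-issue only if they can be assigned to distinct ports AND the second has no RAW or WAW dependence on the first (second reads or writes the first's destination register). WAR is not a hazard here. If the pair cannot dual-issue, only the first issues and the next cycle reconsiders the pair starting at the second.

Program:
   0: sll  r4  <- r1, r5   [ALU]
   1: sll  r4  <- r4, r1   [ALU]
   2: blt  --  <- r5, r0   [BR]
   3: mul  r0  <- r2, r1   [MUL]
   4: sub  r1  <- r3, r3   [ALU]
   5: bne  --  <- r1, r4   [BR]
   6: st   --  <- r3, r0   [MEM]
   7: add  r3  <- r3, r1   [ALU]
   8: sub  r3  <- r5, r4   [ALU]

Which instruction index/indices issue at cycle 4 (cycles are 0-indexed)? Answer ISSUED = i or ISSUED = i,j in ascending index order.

ISSUED = 6,7

[0] i0  sll.ALU  -- RAW+WAW r4
[1] i1&i2  sll.ALU/blt.BR  -- dual
[2] i3&i4  mul.MUL/sub.ALU  -- dual
[3] i5  bne.BR  -- no-port BR/MEM
[4] i6&i7  st.MEM/add.ALU  -- dual
[5] i8  sub.ALU  -- tail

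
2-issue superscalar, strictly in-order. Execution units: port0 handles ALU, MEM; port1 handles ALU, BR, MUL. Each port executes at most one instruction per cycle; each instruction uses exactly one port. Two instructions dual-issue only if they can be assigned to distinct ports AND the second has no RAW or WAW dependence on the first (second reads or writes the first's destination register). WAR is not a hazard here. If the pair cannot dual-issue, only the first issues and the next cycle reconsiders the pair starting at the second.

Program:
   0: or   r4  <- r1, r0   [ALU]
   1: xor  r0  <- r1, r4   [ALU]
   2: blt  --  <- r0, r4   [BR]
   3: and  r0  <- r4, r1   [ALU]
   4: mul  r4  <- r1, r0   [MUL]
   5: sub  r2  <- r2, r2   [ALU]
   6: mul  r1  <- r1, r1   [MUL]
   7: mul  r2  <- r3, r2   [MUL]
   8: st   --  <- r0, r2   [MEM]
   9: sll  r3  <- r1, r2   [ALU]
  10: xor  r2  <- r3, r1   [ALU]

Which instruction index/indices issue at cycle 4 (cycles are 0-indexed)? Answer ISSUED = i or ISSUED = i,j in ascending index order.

c0: i0 or.ALU  RAW r4
c1: i1 xor.ALU  RAW r0
c2: i2+i3 blt.BR+and.ALU  dual
c3: i4+i5 mul.MUL+sub.ALU  dual
c4: i6 mul.MUL  no-port MUL/MUL
c5: i7 mul.MUL  RAW r2
c6: i8+i9 st.MEM+sll.ALU  dual
c7: i10 xor.ALU  tail

ISSUED = 6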